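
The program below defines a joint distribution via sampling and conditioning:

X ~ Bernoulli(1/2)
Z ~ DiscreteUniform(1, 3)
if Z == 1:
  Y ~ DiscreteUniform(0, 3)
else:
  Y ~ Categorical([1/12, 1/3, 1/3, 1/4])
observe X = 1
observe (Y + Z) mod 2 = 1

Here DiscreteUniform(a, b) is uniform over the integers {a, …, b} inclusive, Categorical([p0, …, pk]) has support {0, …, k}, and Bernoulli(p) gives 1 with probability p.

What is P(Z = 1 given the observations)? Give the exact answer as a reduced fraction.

P(Z = 1 | obs) = 1/3

Enumerate traces; 6 have nonzero weight after conditioning:
  (X=1, Z=1, Y=0) weight 1/24
  (X=1, Z=1, Y=2) weight 1/24
  (X=1, Z=2, Y=1) weight 1/18
  (X=1, Z=2, Y=3) weight 1/24
  (X=1, Z=3, Y=0) weight 1/72
  (X=1, Z=3, Y=2) weight 1/18
Group by Z:
  weight(Z=1) = 1/12
  weight(Z=2) = 7/72
  weight(Z=3) = 5/72
Total weight = 1/12 + 7/72 + 5/72 = 1/4
P(Z=1 | obs) = 1/12 / 1/4 = 1/3
P(Z=2 | obs) = 7/72 / 1/4 = 7/18
P(Z=3 | obs) = 5/72 / 1/4 = 5/18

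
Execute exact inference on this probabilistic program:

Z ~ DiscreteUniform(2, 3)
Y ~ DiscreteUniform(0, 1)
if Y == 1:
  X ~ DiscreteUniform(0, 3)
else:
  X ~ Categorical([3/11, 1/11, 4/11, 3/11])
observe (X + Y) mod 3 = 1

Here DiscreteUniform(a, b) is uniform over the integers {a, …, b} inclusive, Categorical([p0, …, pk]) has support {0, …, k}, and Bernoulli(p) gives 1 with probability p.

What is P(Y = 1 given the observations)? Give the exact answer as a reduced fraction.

P(Y = 1 | obs) = 11/13

Enumerate traces; 6 have nonzero weight after conditioning:
  (Z=2, Y=0, X=1) weight 1/44
  (Z=2, Y=1, X=0) weight 1/16
  (Z=2, Y=1, X=3) weight 1/16
  (Z=3, Y=0, X=1) weight 1/44
  (Z=3, Y=1, X=0) weight 1/16
  (Z=3, Y=1, X=3) weight 1/16
Group by Y:
  weight(Y=0) = 1/22
  weight(Y=1) = 1/4
Total weight = 1/22 + 1/4 = 13/44
P(Y=0 | obs) = 1/22 / 13/44 = 2/13
P(Y=1 | obs) = 1/4 / 13/44 = 11/13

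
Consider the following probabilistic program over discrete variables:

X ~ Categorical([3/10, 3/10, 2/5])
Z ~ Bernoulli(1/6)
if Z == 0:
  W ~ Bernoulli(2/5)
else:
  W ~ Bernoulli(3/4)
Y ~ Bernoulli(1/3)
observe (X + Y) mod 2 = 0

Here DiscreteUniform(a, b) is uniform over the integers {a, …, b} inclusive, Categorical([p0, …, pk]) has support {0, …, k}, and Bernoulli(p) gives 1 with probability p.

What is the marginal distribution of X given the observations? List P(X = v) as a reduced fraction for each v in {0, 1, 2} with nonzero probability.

P(X=0) = 6/17, P(X=1) = 3/17, P(X=2) = 8/17

Enumerate traces; 12 have nonzero weight after conditioning:
  (X=0, Z=0, W=0, Y=0) weight 1/10
  (X=0, Z=0, W=1, Y=0) weight 1/15
  (X=0, Z=1, W=0, Y=0) weight 1/120
  (X=0, Z=1, W=1, Y=0) weight 1/40
  (X=1, Z=0, W=0, Y=1) weight 1/20
  (X=1, Z=0, W=1, Y=1) weight 1/30
  (X=1, Z=1, W=0, Y=1) weight 1/240
  (X=1, Z=1, W=1, Y=1) weight 1/80
  (X=2, Z=0, W=0, Y=0) weight 2/15
  … 3 more
Group by X:
  weight(X=0) = 1/5
  weight(X=1) = 1/10
  weight(X=2) = 4/15
Total weight = 1/5 + 1/10 + 4/15 = 17/30
P(X=0 | obs) = 1/5 / 17/30 = 6/17
P(X=1 | obs) = 1/10 / 17/30 = 3/17
P(X=2 | obs) = 4/15 / 17/30 = 8/17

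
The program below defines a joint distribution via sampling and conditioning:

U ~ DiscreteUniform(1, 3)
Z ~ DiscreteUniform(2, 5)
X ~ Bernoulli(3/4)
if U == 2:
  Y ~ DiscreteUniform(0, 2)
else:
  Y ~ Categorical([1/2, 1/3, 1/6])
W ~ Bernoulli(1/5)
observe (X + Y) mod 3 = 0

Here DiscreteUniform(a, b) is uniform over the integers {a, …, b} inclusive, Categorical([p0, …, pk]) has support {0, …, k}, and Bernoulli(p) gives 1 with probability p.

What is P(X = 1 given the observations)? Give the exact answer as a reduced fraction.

Enumerate traces; 48 have nonzero weight after conditioning:
  (U=1, Z=2, X=0, Y=0, W=0) weight 1/120
  (U=1, Z=2, X=0, Y=0, W=1) weight 1/480
  (U=1, Z=2, X=1, Y=2, W=0) weight 1/120
  (U=1, Z=2, X=1, Y=2, W=1) weight 1/480
  (U=1, Z=3, X=0, Y=0, W=0) weight 1/120
  (U=1, Z=3, X=0, Y=0, W=1) weight 1/480
  (U=1, Z=3, X=1, Y=2, W=0) weight 1/120
  (U=1, Z=3, X=1, Y=2, W=1) weight 1/480
  … 40 more
Group by X:
  weight(X=0) = 1/9
  weight(X=1) = 1/6
Total weight = 1/9 + 1/6 = 5/18
P(X=0 | obs) = 1/9 / 5/18 = 2/5
P(X=1 | obs) = 1/6 / 5/18 = 3/5

P(X = 1 | obs) = 3/5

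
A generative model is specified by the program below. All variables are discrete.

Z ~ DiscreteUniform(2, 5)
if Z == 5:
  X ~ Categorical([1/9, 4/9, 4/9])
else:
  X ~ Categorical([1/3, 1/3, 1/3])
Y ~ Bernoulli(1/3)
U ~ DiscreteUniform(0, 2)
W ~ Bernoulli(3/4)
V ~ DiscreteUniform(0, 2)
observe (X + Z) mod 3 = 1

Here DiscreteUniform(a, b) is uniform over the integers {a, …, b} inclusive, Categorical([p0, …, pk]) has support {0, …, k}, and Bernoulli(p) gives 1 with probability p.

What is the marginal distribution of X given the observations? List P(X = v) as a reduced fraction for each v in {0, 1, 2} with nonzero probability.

P(X=0) = 3/13, P(X=1) = 3/13, P(X=2) = 7/13

Enumerate traces; 144 have nonzero weight after conditioning:
  (Z=2, X=2, Y=0, U=0, W=0, V=0) weight 1/648
  (Z=2, X=2, Y=0, U=0, W=0, V=1) weight 1/648
  (Z=2, X=2, Y=0, U=0, W=0, V=2) weight 1/648
  (Z=2, X=2, Y=0, U=0, W=1, V=0) weight 1/216
  (Z=2, X=2, Y=0, U=0, W=1, V=1) weight 1/216
  (Z=2, X=2, Y=0, U=0, W=1, V=2) weight 1/216
  (Z=2, X=2, Y=0, U=1, W=0, V=0) weight 1/648
  (Z=2, X=2, Y=0, U=1, W=0, V=1) weight 1/648
  (Z=3, X=1, Y=0, U=0, W=0, V=0) weight 1/648
  (Z=4, X=0, Y=0, U=0, W=0, V=0) weight 1/648
  … 134 more
Group by X:
  weight(X=0) = 1/12
  weight(X=1) = 1/12
  weight(X=2) = 7/36
Total weight = 1/12 + 1/12 + 7/36 = 13/36
P(X=0 | obs) = 1/12 / 13/36 = 3/13
P(X=1 | obs) = 1/12 / 13/36 = 3/13
P(X=2 | obs) = 7/36 / 13/36 = 7/13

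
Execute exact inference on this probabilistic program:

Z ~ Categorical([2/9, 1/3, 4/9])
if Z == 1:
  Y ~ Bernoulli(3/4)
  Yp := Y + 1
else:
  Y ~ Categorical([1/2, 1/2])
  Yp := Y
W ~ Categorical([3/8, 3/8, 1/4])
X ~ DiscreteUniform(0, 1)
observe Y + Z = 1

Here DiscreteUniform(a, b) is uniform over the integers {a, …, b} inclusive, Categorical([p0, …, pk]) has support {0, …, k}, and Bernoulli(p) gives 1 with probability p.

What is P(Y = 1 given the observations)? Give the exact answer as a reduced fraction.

Enumerate traces; 12 have nonzero weight after conditioning:
  (Z=0, Y=1, W=0, X=0) weight 1/48
  (Z=0, Y=1, W=0, X=1) weight 1/48
  (Z=0, Y=1, W=1, X=0) weight 1/48
  (Z=0, Y=1, W=1, X=1) weight 1/48
  (Z=0, Y=1, W=2, X=0) weight 1/72
  (Z=0, Y=1, W=2, X=1) weight 1/72
  (Z=1, Y=0, W=0, X=0) weight 1/64
  (Z=1, Y=0, W=0, X=1) weight 1/64
  … 4 more
Group by Y:
  weight(Y=0) = 1/12
  weight(Y=1) = 1/9
Total weight = 1/12 + 1/9 = 7/36
P(Y=0 | obs) = 1/12 / 7/36 = 3/7
P(Y=1 | obs) = 1/9 / 7/36 = 4/7

P(Y = 1 | obs) = 4/7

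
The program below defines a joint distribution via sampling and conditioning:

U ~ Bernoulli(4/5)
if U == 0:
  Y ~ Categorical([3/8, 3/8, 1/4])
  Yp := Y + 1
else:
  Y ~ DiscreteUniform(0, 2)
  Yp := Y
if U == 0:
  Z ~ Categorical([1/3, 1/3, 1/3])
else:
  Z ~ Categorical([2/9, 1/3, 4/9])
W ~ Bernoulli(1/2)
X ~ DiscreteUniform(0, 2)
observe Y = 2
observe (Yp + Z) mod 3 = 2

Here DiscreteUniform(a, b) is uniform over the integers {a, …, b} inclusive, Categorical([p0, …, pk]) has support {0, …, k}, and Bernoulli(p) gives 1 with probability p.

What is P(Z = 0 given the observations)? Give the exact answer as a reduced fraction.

P(Z = 0 | obs) = 32/41

Enumerate traces; 12 have nonzero weight after conditioning:
  (U=0, Y=2, Z=2, W=0, X=0) weight 1/360
  (U=0, Y=2, Z=2, W=0, X=1) weight 1/360
  (U=0, Y=2, Z=2, W=0, X=2) weight 1/360
  (U=0, Y=2, Z=2, W=1, X=0) weight 1/360
  (U=0, Y=2, Z=2, W=1, X=1) weight 1/360
  (U=0, Y=2, Z=2, W=1, X=2) weight 1/360
  (U=1, Y=2, Z=0, W=0, X=0) weight 4/405
  (U=1, Y=2, Z=0, W=0, X=1) weight 4/405
  … 4 more
Group by Z:
  weight(Z=0) = 8/135
  weight(Z=2) = 1/60
Total weight = 8/135 + 1/60 = 41/540
P(Z=0 | obs) = 8/135 / 41/540 = 32/41
P(Z=2 | obs) = 1/60 / 41/540 = 9/41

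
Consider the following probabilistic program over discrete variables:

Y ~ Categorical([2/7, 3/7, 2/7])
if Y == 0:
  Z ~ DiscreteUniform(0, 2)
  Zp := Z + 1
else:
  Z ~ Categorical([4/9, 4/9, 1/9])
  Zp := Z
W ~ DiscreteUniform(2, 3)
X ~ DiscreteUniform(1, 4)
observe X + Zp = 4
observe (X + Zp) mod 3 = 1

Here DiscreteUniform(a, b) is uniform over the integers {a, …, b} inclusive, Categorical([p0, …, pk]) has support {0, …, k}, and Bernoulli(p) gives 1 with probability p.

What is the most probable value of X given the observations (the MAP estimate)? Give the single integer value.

argmax_v P(X = v | obs) = 3

Enumerate traces; 18 have nonzero weight after conditioning:
  (Y=0, Z=0, W=2, X=3) weight 1/84
  (Y=0, Z=0, W=3, X=3) weight 1/84
  (Y=0, Z=1, W=2, X=2) weight 1/84
  (Y=0, Z=1, W=3, X=2) weight 1/84
  (Y=0, Z=2, W=2, X=1) weight 1/84
  (Y=0, Z=2, W=3, X=1) weight 1/84
  (Y=1, Z=0, W=2, X=4) weight 1/42
  (Y=1, Z=0, W=3, X=4) weight 1/42
  … 10 more
Group by X:
  weight(X=1) = 1/42
  weight(X=2) = 11/252
  weight(X=3) = 13/126
  weight(X=4) = 5/63
Total weight = 1/42 + 11/252 + 13/126 + 5/63 = 1/4
P(X=1 | obs) = 1/42 / 1/4 = 2/21
P(X=2 | obs) = 11/252 / 1/4 = 11/63
P(X=3 | obs) = 13/126 / 1/4 = 26/63
P(X=4 | obs) = 5/63 / 1/4 = 20/63
argmax = 3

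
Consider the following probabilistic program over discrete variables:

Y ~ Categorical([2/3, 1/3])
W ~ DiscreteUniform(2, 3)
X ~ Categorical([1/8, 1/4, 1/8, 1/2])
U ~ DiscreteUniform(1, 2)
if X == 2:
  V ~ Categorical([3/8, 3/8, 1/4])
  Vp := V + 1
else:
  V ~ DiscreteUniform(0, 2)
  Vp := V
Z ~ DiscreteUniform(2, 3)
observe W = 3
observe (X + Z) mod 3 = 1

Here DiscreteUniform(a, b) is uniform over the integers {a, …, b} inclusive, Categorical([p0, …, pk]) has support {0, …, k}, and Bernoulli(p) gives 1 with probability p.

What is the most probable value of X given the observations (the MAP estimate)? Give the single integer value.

Enumerate traces; 24 have nonzero weight after conditioning:
  (Y=0, W=3, X=1, U=1, V=0, Z=3) weight 1/144
  (Y=0, W=3, X=1, U=1, V=1, Z=3) weight 1/144
  (Y=0, W=3, X=1, U=1, V=2, Z=3) weight 1/144
  (Y=0, W=3, X=1, U=2, V=0, Z=3) weight 1/144
  (Y=0, W=3, X=1, U=2, V=1, Z=3) weight 1/144
  (Y=0, W=3, X=1, U=2, V=2, Z=3) weight 1/144
  (Y=0, W=3, X=2, U=1, V=0, Z=2) weight 1/256
  (Y=0, W=3, X=2, U=1, V=1, Z=2) weight 1/256
  … 16 more
Group by X:
  weight(X=1) = 1/16
  weight(X=2) = 1/32
Total weight = 1/16 + 1/32 = 3/32
P(X=1 | obs) = 1/16 / 3/32 = 2/3
P(X=2 | obs) = 1/32 / 3/32 = 1/3
argmax = 1

argmax_v P(X = v | obs) = 1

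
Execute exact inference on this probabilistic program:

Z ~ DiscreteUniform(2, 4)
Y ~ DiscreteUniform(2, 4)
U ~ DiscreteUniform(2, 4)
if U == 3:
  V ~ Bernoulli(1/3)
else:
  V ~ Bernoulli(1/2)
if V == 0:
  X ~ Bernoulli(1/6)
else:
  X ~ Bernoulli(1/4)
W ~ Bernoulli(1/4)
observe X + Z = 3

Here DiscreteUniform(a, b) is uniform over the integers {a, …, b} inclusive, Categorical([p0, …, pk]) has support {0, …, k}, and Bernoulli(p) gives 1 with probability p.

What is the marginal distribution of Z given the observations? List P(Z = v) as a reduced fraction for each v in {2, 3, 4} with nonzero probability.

P(Z=2) = 11/54, P(Z=3) = 43/54

Enumerate traces; 72 have nonzero weight after conditioning:
  (Z=2, Y=2, U=2, V=0, X=1, W=0) weight 1/432
  (Z=2, Y=2, U=2, V=0, X=1, W=1) weight 1/1296
  (Z=2, Y=2, U=2, V=1, X=1, W=0) weight 1/288
  (Z=2, Y=2, U=2, V=1, X=1, W=1) weight 1/864
  (Z=2, Y=2, U=3, V=0, X=1, W=0) weight 1/324
  (Z=2, Y=2, U=3, V=0, X=1, W=1) weight 1/972
  (Z=2, Y=2, U=3, V=1, X=1, W=0) weight 1/432
  (Z=2, Y=2, U=3, V=1, X=1, W=1) weight 1/1296
  (Z=3, Y=2, U=2, V=0, X=0, W=0) weight 5/432
  … 63 more
Group by Z:
  weight(Z=2) = 11/162
  weight(Z=3) = 43/162
Total weight = 11/162 + 43/162 = 1/3
P(Z=2 | obs) = 11/162 / 1/3 = 11/54
P(Z=3 | obs) = 43/162 / 1/3 = 43/54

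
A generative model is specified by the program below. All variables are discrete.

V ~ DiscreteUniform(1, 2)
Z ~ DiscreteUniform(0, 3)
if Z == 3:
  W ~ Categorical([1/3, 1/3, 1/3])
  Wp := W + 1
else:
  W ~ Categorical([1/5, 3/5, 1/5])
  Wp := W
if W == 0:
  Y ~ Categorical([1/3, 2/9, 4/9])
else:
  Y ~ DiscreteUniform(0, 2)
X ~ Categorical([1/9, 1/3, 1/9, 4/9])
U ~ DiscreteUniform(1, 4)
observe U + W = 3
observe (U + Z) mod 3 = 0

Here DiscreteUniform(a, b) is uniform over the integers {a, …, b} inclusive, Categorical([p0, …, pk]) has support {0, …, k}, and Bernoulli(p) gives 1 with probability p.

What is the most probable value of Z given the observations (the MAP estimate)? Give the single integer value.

Enumerate traces; 96 have nonzero weight after conditioning:
  (V=1, Z=0, W=0, Y=0, X=0, U=3) weight 1/4320
  (V=1, Z=0, W=0, Y=0, X=1, U=3) weight 1/1440
  (V=1, Z=0, W=0, Y=0, X=2, U=3) weight 1/4320
  (V=1, Z=0, W=0, Y=0, X=3, U=3) weight 1/1080
  (V=1, Z=0, W=0, Y=1, X=0, U=3) weight 1/6480
  (V=1, Z=0, W=0, Y=1, X=1, U=3) weight 1/2160
  (V=1, Z=0, W=0, Y=1, X=2, U=3) weight 1/6480
  (V=1, Z=0, W=0, Y=1, X=3, U=3) weight 1/1620
  (V=1, Z=1, W=1, Y=0, X=0, U=2) weight 1/1440
  (V=1, Z=2, W=2, Y=0, X=0, U=1) weight 1/4320
  … 86 more
Group by Z:
  weight(Z=0) = 1/80
  weight(Z=1) = 3/80
  weight(Z=2) = 1/80
  weight(Z=3) = 1/48
Total weight = 1/80 + 3/80 + 1/80 + 1/48 = 1/12
P(Z=0 | obs) = 1/80 / 1/12 = 3/20
P(Z=1 | obs) = 3/80 / 1/12 = 9/20
P(Z=2 | obs) = 1/80 / 1/12 = 3/20
P(Z=3 | obs) = 1/48 / 1/12 = 1/4
argmax = 1

argmax_v P(Z = v | obs) = 1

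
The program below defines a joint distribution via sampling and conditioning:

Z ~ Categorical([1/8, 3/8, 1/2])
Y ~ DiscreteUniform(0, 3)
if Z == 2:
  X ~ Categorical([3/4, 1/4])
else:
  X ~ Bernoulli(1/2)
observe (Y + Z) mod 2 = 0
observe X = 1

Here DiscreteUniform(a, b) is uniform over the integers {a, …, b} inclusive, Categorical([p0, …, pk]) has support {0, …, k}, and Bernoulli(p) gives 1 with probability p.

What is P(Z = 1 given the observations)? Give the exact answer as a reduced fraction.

Enumerate traces; 6 have nonzero weight after conditioning:
  (Z=0, Y=0, X=1) weight 1/64
  (Z=0, Y=2, X=1) weight 1/64
  (Z=1, Y=1, X=1) weight 3/64
  (Z=1, Y=3, X=1) weight 3/64
  (Z=2, Y=0, X=1) weight 1/32
  (Z=2, Y=2, X=1) weight 1/32
Group by Z:
  weight(Z=0) = 1/32
  weight(Z=1) = 3/32
  weight(Z=2) = 1/16
Total weight = 1/32 + 3/32 + 1/16 = 3/16
P(Z=0 | obs) = 1/32 / 3/16 = 1/6
P(Z=1 | obs) = 3/32 / 3/16 = 1/2
P(Z=2 | obs) = 1/16 / 3/16 = 1/3

P(Z = 1 | obs) = 1/2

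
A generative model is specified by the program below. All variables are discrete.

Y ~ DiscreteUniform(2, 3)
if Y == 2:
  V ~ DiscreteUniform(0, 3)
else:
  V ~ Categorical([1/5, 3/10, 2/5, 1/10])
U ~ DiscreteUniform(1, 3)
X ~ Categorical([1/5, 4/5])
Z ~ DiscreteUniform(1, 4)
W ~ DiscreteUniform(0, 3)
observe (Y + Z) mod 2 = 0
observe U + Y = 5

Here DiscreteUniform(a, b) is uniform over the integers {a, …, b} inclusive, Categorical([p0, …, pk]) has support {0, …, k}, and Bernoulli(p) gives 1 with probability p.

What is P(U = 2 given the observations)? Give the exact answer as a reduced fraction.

P(U = 2 | obs) = 1/2

Enumerate traces; 128 have nonzero weight after conditioning:
  (Y=2, V=0, U=3, X=0, Z=2, W=0) weight 1/1920
  (Y=2, V=0, U=3, X=0, Z=2, W=1) weight 1/1920
  (Y=2, V=0, U=3, X=0, Z=2, W=2) weight 1/1920
  (Y=2, V=0, U=3, X=0, Z=2, W=3) weight 1/1920
  (Y=2, V=0, U=3, X=0, Z=4, W=0) weight 1/1920
  (Y=2, V=0, U=3, X=0, Z=4, W=1) weight 1/1920
  (Y=2, V=0, U=3, X=0, Z=4, W=2) weight 1/1920
  (Y=2, V=0, U=3, X=0, Z=4, W=3) weight 1/1920
  (Y=3, V=0, U=2, X=0, Z=1, W=0) weight 1/2400
  … 119 more
Group by U:
  weight(U=2) = 1/12
  weight(U=3) = 1/12
Total weight = 1/12 + 1/12 = 1/6
P(U=2 | obs) = 1/12 / 1/6 = 1/2
P(U=3 | obs) = 1/12 / 1/6 = 1/2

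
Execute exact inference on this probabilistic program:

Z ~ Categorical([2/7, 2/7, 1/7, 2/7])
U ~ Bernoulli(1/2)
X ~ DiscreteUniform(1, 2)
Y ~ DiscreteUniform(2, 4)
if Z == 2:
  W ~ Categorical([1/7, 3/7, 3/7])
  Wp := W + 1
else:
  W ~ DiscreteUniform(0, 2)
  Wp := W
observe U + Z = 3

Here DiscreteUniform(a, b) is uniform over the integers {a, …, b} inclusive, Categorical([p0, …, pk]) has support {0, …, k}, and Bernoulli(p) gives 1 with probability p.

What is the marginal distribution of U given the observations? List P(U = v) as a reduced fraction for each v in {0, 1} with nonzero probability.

P(U=0) = 2/3, P(U=1) = 1/3

Enumerate traces; 36 have nonzero weight after conditioning:
  (Z=2, U=1, X=1, Y=2, W=0) weight 1/588
  (Z=2, U=1, X=1, Y=2, W=1) weight 1/196
  (Z=2, U=1, X=1, Y=2, W=2) weight 1/196
  (Z=2, U=1, X=1, Y=3, W=0) weight 1/588
  (Z=2, U=1, X=1, Y=3, W=1) weight 1/196
  (Z=2, U=1, X=1, Y=3, W=2) weight 1/196
  (Z=2, U=1, X=1, Y=4, W=0) weight 1/588
  (Z=2, U=1, X=1, Y=4, W=1) weight 1/196
  (Z=3, U=0, X=1, Y=2, W=0) weight 1/126
  … 27 more
Group by U:
  weight(U=0) = 1/7
  weight(U=1) = 1/14
Total weight = 1/7 + 1/14 = 3/14
P(U=0 | obs) = 1/7 / 3/14 = 2/3
P(U=1 | obs) = 1/14 / 3/14 = 1/3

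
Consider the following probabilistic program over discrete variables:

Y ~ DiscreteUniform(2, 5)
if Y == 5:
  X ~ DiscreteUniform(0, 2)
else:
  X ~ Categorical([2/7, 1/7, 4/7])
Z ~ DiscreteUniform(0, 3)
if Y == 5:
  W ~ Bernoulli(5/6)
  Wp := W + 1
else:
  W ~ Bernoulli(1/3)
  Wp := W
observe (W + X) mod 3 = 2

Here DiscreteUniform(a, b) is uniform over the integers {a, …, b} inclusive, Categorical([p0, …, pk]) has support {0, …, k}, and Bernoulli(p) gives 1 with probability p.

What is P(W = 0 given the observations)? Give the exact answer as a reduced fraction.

P(W = 0 | obs) = 151/204

Enumerate traces; 32 have nonzero weight after conditioning:
  (Y=2, X=1, Z=0, W=1) weight 1/336
  (Y=2, X=1, Z=1, W=1) weight 1/336
  (Y=2, X=1, Z=2, W=1) weight 1/336
  (Y=2, X=1, Z=3, W=1) weight 1/336
  (Y=2, X=2, Z=0, W=0) weight 1/42
  (Y=2, X=2, Z=1, W=0) weight 1/42
  (Y=2, X=2, Z=2, W=0) weight 1/42
  (Y=2, X=2, Z=3, W=0) weight 1/42
  … 24 more
Group by W:
  weight(W=0) = 151/504
  weight(W=1) = 53/504
Total weight = 151/504 + 53/504 = 17/42
P(W=0 | obs) = 151/504 / 17/42 = 151/204
P(W=1 | obs) = 53/504 / 17/42 = 53/204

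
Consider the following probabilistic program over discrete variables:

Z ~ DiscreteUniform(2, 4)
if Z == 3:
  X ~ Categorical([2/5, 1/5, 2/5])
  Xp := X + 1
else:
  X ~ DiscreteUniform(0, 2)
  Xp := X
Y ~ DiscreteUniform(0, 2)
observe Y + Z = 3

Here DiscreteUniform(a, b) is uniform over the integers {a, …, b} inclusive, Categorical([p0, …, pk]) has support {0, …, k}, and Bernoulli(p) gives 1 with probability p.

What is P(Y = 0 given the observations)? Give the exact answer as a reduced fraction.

P(Y = 0 | obs) = 1/2

Enumerate traces; 6 have nonzero weight after conditioning:
  (Z=2, X=0, Y=1) weight 1/27
  (Z=2, X=1, Y=1) weight 1/27
  (Z=2, X=2, Y=1) weight 1/27
  (Z=3, X=0, Y=0) weight 2/45
  (Z=3, X=1, Y=0) weight 1/45
  (Z=3, X=2, Y=0) weight 2/45
Group by Y:
  weight(Y=0) = 1/9
  weight(Y=1) = 1/9
Total weight = 1/9 + 1/9 = 2/9
P(Y=0 | obs) = 1/9 / 2/9 = 1/2
P(Y=1 | obs) = 1/9 / 2/9 = 1/2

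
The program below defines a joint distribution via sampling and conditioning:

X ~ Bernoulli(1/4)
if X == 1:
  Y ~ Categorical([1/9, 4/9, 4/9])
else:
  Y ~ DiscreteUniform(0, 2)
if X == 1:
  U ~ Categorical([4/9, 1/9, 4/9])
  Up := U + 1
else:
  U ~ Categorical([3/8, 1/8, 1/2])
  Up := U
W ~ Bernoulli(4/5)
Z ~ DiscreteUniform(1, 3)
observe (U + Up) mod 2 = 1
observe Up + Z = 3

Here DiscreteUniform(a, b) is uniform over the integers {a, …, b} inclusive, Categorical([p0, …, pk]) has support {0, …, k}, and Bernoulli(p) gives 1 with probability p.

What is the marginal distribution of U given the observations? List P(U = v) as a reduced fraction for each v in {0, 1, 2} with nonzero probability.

Enumerate traces; 12 have nonzero weight after conditioning:
  (X=1, Y=0, U=0, W=0, Z=2) weight 1/1215
  (X=1, Y=0, U=0, W=1, Z=2) weight 4/1215
  (X=1, Y=0, U=1, W=0, Z=1) weight 1/4860
  (X=1, Y=0, U=1, W=1, Z=1) weight 1/1215
  (X=1, Y=1, U=0, W=0, Z=2) weight 4/1215
  (X=1, Y=1, U=0, W=1, Z=2) weight 16/1215
  (X=1, Y=1, U=1, W=0, Z=1) weight 1/1215
  (X=1, Y=1, U=1, W=1, Z=1) weight 4/1215
  … 4 more
Group by U:
  weight(U=0) = 1/27
  weight(U=1) = 1/108
Total weight = 1/27 + 1/108 = 5/108
P(U=0 | obs) = 1/27 / 5/108 = 4/5
P(U=1 | obs) = 1/108 / 5/108 = 1/5

P(U=0) = 4/5, P(U=1) = 1/5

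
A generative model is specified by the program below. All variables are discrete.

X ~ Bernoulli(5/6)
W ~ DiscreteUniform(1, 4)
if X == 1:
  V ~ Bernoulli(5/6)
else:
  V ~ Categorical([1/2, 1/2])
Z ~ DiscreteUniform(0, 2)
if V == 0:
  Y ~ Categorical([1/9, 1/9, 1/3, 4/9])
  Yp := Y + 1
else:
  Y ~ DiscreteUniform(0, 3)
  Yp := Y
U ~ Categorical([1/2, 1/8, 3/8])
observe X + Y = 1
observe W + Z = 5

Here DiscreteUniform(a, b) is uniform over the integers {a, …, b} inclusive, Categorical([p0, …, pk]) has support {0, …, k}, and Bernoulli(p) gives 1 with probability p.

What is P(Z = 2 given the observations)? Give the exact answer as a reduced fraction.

Enumerate traces; 24 have nonzero weight after conditioning:
  (X=0, W=3, V=0, Z=2, Y=1, U=0) weight 1/2592
  (X=0, W=3, V=0, Z=2, Y=1, U=1) weight 1/10368
  (X=0, W=3, V=0, Z=2, Y=1, U=2) weight 1/3456
  (X=0, W=3, V=1, Z=2, Y=1, U=0) weight 1/1152
  (X=0, W=3, V=1, Z=2, Y=1, U=1) weight 1/4608
  (X=0, W=3, V=1, Z=2, Y=1, U=2) weight 1/1536
  (X=0, W=4, V=0, Z=1, Y=1, U=0) weight 1/2592
  (X=0, W=4, V=0, Z=1, Y=1, U=1) weight 1/10368
  … 16 more
Group by Z:
  weight(Z=1) = 71/3888
  weight(Z=2) = 71/3888
Total weight = 71/3888 + 71/3888 = 71/1944
P(Z=1 | obs) = 71/3888 / 71/1944 = 1/2
P(Z=2 | obs) = 71/3888 / 71/1944 = 1/2

P(Z = 2 | obs) = 1/2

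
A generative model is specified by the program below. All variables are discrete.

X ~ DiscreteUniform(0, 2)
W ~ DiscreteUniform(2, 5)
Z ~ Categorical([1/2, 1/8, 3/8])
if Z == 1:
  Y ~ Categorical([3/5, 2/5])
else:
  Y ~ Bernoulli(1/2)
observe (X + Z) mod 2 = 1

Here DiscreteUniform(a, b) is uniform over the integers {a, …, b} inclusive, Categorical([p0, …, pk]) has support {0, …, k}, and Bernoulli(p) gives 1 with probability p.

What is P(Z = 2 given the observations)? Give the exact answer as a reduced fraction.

P(Z = 2 | obs) = 1/3

Enumerate traces; 32 have nonzero weight after conditioning:
  (X=0, W=2, Z=1, Y=0) weight 1/160
  (X=0, W=2, Z=1, Y=1) weight 1/240
  (X=0, W=3, Z=1, Y=0) weight 1/160
  (X=0, W=3, Z=1, Y=1) weight 1/240
  (X=0, W=4, Z=1, Y=0) weight 1/160
  (X=0, W=4, Z=1, Y=1) weight 1/240
  (X=0, W=5, Z=1, Y=0) weight 1/160
  (X=0, W=5, Z=1, Y=1) weight 1/240
  (X=1, W=2, Z=0, Y=0) weight 1/48
  (X=1, W=2, Z=2, Y=0) weight 1/64
  … 22 more
Group by Z:
  weight(Z=0) = 1/6
  weight(Z=1) = 1/12
  weight(Z=2) = 1/8
Total weight = 1/6 + 1/12 + 1/8 = 3/8
P(Z=0 | obs) = 1/6 / 3/8 = 4/9
P(Z=1 | obs) = 1/12 / 3/8 = 2/9
P(Z=2 | obs) = 1/8 / 3/8 = 1/3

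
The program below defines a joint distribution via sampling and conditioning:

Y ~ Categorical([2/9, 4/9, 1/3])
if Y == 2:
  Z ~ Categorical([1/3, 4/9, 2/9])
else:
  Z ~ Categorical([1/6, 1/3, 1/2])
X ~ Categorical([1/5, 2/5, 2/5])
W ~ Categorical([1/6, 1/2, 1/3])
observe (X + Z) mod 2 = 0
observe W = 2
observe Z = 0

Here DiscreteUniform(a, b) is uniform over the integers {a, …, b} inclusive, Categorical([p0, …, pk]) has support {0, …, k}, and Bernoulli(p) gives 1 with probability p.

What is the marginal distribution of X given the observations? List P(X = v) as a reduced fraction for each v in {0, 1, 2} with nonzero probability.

P(X=0) = 1/3, P(X=2) = 2/3

Enumerate traces; 6 have nonzero weight after conditioning:
  (Y=0, Z=0, X=0, W=2) weight 1/405
  (Y=0, Z=0, X=2, W=2) weight 2/405
  (Y=1, Z=0, X=0, W=2) weight 2/405
  (Y=1, Z=0, X=2, W=2) weight 4/405
  (Y=2, Z=0, X=0, W=2) weight 1/135
  (Y=2, Z=0, X=2, W=2) weight 2/135
Group by X:
  weight(X=0) = 2/135
  weight(X=2) = 4/135
Total weight = 2/135 + 4/135 = 2/45
P(X=0 | obs) = 2/135 / 2/45 = 1/3
P(X=2 | obs) = 4/135 / 2/45 = 2/3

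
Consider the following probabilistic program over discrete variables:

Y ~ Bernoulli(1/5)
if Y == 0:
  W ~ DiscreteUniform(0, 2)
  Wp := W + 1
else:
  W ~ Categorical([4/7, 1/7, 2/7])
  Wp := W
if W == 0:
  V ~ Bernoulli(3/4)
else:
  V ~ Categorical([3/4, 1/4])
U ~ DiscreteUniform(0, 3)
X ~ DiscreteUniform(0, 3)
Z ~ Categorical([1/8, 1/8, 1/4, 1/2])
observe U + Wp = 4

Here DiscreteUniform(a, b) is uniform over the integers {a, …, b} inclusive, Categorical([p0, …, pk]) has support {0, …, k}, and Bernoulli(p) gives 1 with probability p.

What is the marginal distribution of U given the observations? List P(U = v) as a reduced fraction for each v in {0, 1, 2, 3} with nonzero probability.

P(U=1) = 28/93, P(U=2) = 34/93, P(U=3) = 1/3

Enumerate traces; 160 have nonzero weight after conditioning:
  (Y=0, W=0, V=0, U=3, X=0, Z=0) weight 1/1920
  (Y=0, W=0, V=0, U=3, X=0, Z=1) weight 1/1920
  (Y=0, W=0, V=0, U=3, X=0, Z=2) weight 1/960
  (Y=0, W=0, V=0, U=3, X=0, Z=3) weight 1/480
  (Y=0, W=0, V=0, U=3, X=1, Z=0) weight 1/1920
  (Y=0, W=0, V=0, U=3, X=1, Z=1) weight 1/1920
  (Y=0, W=0, V=0, U=3, X=1, Z=2) weight 1/960
  (Y=0, W=0, V=0, U=3, X=1, Z=3) weight 1/480
  (Y=0, W=1, V=0, U=2, X=0, Z=0) weight 1/640
  (Y=0, W=2, V=0, U=1, X=0, Z=0) weight 1/640
  … 150 more
Group by U:
  weight(U=1) = 1/15
  weight(U=2) = 17/210
  weight(U=3) = 31/420
Total weight = 1/15 + 17/210 + 31/420 = 31/140
P(U=1 | obs) = 1/15 / 31/140 = 28/93
P(U=2 | obs) = 17/210 / 31/140 = 34/93
P(U=3 | obs) = 31/420 / 31/140 = 1/3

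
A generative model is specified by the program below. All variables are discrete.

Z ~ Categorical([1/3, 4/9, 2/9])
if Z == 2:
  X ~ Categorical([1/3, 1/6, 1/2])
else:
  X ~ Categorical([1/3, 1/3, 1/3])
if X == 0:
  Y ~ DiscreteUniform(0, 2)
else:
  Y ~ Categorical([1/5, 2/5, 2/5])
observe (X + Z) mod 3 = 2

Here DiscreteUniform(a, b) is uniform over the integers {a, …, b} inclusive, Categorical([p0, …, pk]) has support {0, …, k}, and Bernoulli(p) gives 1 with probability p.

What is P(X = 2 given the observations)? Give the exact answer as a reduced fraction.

Enumerate traces; 9 have nonzero weight after conditioning:
  (Z=0, X=2, Y=0) weight 1/45
  (Z=0, X=2, Y=1) weight 2/45
  (Z=0, X=2, Y=2) weight 2/45
  (Z=1, X=1, Y=0) weight 4/135
  (Z=1, X=1, Y=1) weight 8/135
  (Z=1, X=1, Y=2) weight 8/135
  (Z=2, X=0, Y=0) weight 2/81
  (Z=2, X=0, Y=1) weight 2/81
  … 1 more
Group by X:
  weight(X=0) = 2/27
  weight(X=1) = 4/27
  weight(X=2) = 1/9
Total weight = 2/27 + 4/27 + 1/9 = 1/3
P(X=0 | obs) = 2/27 / 1/3 = 2/9
P(X=1 | obs) = 4/27 / 1/3 = 4/9
P(X=2 | obs) = 1/9 / 1/3 = 1/3

P(X = 2 | obs) = 1/3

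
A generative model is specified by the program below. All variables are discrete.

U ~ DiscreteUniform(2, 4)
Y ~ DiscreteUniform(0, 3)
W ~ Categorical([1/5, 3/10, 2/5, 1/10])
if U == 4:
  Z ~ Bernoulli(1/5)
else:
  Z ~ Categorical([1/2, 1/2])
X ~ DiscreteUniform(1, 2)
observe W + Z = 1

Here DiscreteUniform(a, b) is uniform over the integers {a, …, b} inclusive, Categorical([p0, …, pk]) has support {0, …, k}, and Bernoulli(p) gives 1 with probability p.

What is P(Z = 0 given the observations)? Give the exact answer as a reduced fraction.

Enumerate traces; 48 have nonzero weight after conditioning:
  (U=2, Y=0, W=0, Z=1, X=1) weight 1/240
  (U=2, Y=0, W=0, Z=1, X=2) weight 1/240
  (U=2, Y=0, W=1, Z=0, X=1) weight 1/160
  (U=2, Y=0, W=1, Z=0, X=2) weight 1/160
  (U=2, Y=1, W=0, Z=1, X=1) weight 1/240
  (U=2, Y=1, W=0, Z=1, X=2) weight 1/240
  (U=2, Y=1, W=1, Z=0, X=1) weight 1/160
  (U=2, Y=1, W=1, Z=0, X=2) weight 1/160
  … 40 more
Group by Z:
  weight(Z=0) = 9/50
  weight(Z=1) = 2/25
Total weight = 9/50 + 2/25 = 13/50
P(Z=0 | obs) = 9/50 / 13/50 = 9/13
P(Z=1 | obs) = 2/25 / 13/50 = 4/13

P(Z = 0 | obs) = 9/13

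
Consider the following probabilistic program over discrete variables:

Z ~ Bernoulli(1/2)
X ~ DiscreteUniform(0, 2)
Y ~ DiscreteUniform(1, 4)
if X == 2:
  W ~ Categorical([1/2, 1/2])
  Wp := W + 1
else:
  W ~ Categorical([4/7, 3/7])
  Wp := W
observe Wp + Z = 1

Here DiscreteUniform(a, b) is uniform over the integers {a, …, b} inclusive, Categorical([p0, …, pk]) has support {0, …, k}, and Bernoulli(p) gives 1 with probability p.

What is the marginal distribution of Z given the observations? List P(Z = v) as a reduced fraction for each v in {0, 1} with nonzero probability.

Enumerate traces; 20 have nonzero weight after conditioning:
  (Z=0, X=0, Y=1, W=1) weight 1/56
  (Z=0, X=0, Y=2, W=1) weight 1/56
  (Z=0, X=0, Y=3, W=1) weight 1/56
  (Z=0, X=0, Y=4, W=1) weight 1/56
  (Z=0, X=1, Y=1, W=1) weight 1/56
  (Z=0, X=1, Y=2, W=1) weight 1/56
  (Z=0, X=1, Y=3, W=1) weight 1/56
  (Z=0, X=1, Y=4, W=1) weight 1/56
  (Z=1, X=0, Y=1, W=0) weight 1/42
  … 11 more
Group by Z:
  weight(Z=0) = 19/84
  weight(Z=1) = 4/21
Total weight = 19/84 + 4/21 = 5/12
P(Z=0 | obs) = 19/84 / 5/12 = 19/35
P(Z=1 | obs) = 4/21 / 5/12 = 16/35

P(Z=0) = 19/35, P(Z=1) = 16/35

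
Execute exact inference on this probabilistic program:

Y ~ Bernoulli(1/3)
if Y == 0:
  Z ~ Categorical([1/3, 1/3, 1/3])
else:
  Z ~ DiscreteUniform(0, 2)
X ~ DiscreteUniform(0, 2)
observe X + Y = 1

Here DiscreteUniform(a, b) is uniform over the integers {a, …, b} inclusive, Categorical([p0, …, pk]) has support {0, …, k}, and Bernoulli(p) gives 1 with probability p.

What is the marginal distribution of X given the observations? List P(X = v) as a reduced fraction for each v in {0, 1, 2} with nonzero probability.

P(X=0) = 1/3, P(X=1) = 2/3

Enumerate traces; 6 have nonzero weight after conditioning:
  (Y=0, Z=0, X=1) weight 2/27
  (Y=0, Z=1, X=1) weight 2/27
  (Y=0, Z=2, X=1) weight 2/27
  (Y=1, Z=0, X=0) weight 1/27
  (Y=1, Z=1, X=0) weight 1/27
  (Y=1, Z=2, X=0) weight 1/27
Group by X:
  weight(X=0) = 1/9
  weight(X=1) = 2/9
Total weight = 1/9 + 2/9 = 1/3
P(X=0 | obs) = 1/9 / 1/3 = 1/3
P(X=1 | obs) = 2/9 / 1/3 = 2/3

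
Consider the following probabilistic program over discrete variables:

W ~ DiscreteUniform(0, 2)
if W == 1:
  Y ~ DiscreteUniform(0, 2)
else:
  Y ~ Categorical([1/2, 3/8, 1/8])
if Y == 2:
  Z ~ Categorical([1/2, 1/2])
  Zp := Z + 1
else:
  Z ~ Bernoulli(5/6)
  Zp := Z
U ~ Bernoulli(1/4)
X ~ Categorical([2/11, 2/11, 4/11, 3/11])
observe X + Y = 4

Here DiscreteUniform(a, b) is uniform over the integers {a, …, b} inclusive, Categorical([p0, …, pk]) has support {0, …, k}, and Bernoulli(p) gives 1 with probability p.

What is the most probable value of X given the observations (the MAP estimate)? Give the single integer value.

argmax_v P(X = v | obs) = 3

Enumerate traces; 24 have nonzero weight after conditioning:
  (W=0, Y=1, Z=0, U=0, X=3) weight 3/704
  (W=0, Y=1, Z=0, U=1, X=3) weight 1/704
  (W=0, Y=1, Z=1, U=0, X=3) weight 15/704
  (W=0, Y=1, Z=1, U=1, X=3) weight 5/704
  (W=0, Y=2, Z=0, U=0, X=2) weight 1/176
  (W=0, Y=2, Z=0, U=1, X=2) weight 1/528
  (W=0, Y=2, Z=1, U=0, X=2) weight 1/176
  (W=0, Y=2, Z=1, U=1, X=2) weight 1/528
  … 16 more
Group by X:
  weight(X=2) = 7/99
  weight(X=3) = 13/132
Total weight = 7/99 + 13/132 = 67/396
P(X=2 | obs) = 7/99 / 67/396 = 28/67
P(X=3 | obs) = 13/132 / 67/396 = 39/67
argmax = 3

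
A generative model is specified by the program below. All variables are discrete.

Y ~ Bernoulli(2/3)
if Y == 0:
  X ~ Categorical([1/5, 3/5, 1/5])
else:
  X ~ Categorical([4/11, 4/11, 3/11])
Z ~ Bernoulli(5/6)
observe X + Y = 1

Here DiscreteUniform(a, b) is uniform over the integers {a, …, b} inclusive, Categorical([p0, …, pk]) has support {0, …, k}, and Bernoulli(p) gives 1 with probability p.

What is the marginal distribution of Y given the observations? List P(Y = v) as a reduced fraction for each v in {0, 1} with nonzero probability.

P(Y=0) = 33/73, P(Y=1) = 40/73

Enumerate traces; 4 have nonzero weight after conditioning:
  (Y=0, X=1, Z=0) weight 1/30
  (Y=0, X=1, Z=1) weight 1/6
  (Y=1, X=0, Z=0) weight 4/99
  (Y=1, X=0, Z=1) weight 20/99
Group by Y:
  weight(Y=0) = 1/5
  weight(Y=1) = 8/33
Total weight = 1/5 + 8/33 = 73/165
P(Y=0 | obs) = 1/5 / 73/165 = 33/73
P(Y=1 | obs) = 8/33 / 73/165 = 40/73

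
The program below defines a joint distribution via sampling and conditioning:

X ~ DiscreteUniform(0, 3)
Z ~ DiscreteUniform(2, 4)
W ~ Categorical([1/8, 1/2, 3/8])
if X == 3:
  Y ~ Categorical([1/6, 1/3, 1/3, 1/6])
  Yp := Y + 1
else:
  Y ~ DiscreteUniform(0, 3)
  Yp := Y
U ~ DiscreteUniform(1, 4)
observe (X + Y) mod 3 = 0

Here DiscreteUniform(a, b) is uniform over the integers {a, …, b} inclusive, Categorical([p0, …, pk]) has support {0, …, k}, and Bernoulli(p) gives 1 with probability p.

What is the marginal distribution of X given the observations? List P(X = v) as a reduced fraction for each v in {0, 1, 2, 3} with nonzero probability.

Enumerate traces; 216 have nonzero weight after conditioning:
  (X=0, Z=2, W=0, Y=0, U=1) weight 1/1536
  (X=0, Z=2, W=0, Y=0, U=2) weight 1/1536
  (X=0, Z=2, W=0, Y=0, U=3) weight 1/1536
  (X=0, Z=2, W=0, Y=0, U=4) weight 1/1536
  (X=0, Z=2, W=0, Y=3, U=1) weight 1/1536
  (X=0, Z=2, W=0, Y=3, U=2) weight 1/1536
  (X=0, Z=2, W=0, Y=3, U=3) weight 1/1536
  (X=0, Z=2, W=0, Y=3, U=4) weight 1/1536
  (X=1, Z=2, W=0, Y=2, U=1) weight 1/1536
  (X=2, Z=2, W=0, Y=1, U=1) weight 1/1536
  … 206 more
Group by X:
  weight(X=0) = 1/8
  weight(X=1) = 1/16
  weight(X=2) = 1/16
  weight(X=3) = 1/12
Total weight = 1/8 + 1/16 + 1/16 + 1/12 = 1/3
P(X=0 | obs) = 1/8 / 1/3 = 3/8
P(X=1 | obs) = 1/16 / 1/3 = 3/16
P(X=2 | obs) = 1/16 / 1/3 = 3/16
P(X=3 | obs) = 1/12 / 1/3 = 1/4

P(X=0) = 3/8, P(X=1) = 3/16, P(X=2) = 3/16, P(X=3) = 1/4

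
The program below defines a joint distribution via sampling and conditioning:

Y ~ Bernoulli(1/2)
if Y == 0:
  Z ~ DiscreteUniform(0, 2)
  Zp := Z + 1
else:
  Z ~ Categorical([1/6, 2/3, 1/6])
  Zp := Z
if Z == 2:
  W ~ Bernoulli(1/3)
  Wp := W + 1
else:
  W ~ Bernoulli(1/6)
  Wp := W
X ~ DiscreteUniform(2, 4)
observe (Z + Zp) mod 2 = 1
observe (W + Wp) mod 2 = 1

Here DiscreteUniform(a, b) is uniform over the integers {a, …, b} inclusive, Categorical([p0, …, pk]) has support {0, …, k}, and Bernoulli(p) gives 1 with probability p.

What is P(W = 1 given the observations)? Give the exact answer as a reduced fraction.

P(W = 1 | obs) = 1/3

Enumerate traces; 6 have nonzero weight after conditioning:
  (Y=0, Z=2, W=0, X=2) weight 1/27
  (Y=0, Z=2, W=0, X=3) weight 1/27
  (Y=0, Z=2, W=0, X=4) weight 1/27
  (Y=0, Z=2, W=1, X=2) weight 1/54
  (Y=0, Z=2, W=1, X=3) weight 1/54
  (Y=0, Z=2, W=1, X=4) weight 1/54
Group by W:
  weight(W=0) = 1/9
  weight(W=1) = 1/18
Total weight = 1/9 + 1/18 = 1/6
P(W=0 | obs) = 1/9 / 1/6 = 2/3
P(W=1 | obs) = 1/18 / 1/6 = 1/3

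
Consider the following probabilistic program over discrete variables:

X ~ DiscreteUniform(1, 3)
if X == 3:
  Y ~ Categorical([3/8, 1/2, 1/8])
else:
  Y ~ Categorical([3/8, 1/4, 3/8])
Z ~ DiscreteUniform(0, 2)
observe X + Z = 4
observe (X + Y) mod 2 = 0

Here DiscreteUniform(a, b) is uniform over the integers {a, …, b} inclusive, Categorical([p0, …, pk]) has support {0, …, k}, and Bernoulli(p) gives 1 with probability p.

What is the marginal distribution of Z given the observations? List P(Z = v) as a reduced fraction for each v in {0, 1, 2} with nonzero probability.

Enumerate traces; 3 have nonzero weight after conditioning:
  (X=2, Y=0, Z=2) weight 1/24
  (X=2, Y=2, Z=2) weight 1/24
  (X=3, Y=1, Z=1) weight 1/18
Group by Z:
  weight(Z=1) = 1/18
  weight(Z=2) = 1/12
Total weight = 1/18 + 1/12 = 5/36
P(Z=1 | obs) = 1/18 / 5/36 = 2/5
P(Z=2 | obs) = 1/12 / 5/36 = 3/5

P(Z=1) = 2/5, P(Z=2) = 3/5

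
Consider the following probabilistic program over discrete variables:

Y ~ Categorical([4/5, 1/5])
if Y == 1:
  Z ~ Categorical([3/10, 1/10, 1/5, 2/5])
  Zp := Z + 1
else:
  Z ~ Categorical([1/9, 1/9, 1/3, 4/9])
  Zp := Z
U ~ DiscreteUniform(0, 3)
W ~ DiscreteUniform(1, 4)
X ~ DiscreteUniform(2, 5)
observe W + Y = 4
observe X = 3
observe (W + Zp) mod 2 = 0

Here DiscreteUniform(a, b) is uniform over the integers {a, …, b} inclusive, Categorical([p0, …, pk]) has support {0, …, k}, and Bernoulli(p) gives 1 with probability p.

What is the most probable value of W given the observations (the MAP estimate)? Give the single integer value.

Enumerate traces; 16 have nonzero weight after conditioning:
  (Y=0, Z=0, U=0, W=4, X=3) weight 1/720
  (Y=0, Z=0, U=1, W=4, X=3) weight 1/720
  (Y=0, Z=0, U=2, W=4, X=3) weight 1/720
  (Y=0, Z=0, U=3, W=4, X=3) weight 1/720
  (Y=0, Z=2, U=0, W=4, X=3) weight 1/240
  (Y=0, Z=2, U=1, W=4, X=3) weight 1/240
  (Y=0, Z=2, U=2, W=4, X=3) weight 1/240
  (Y=0, Z=2, U=3, W=4, X=3) weight 1/240
  (Y=1, Z=0, U=0, W=3, X=3) weight 3/3200
  … 7 more
Group by W:
  weight(W=3) = 1/160
  weight(W=4) = 1/45
Total weight = 1/160 + 1/45 = 41/1440
P(W=3 | obs) = 1/160 / 41/1440 = 9/41
P(W=4 | obs) = 1/45 / 41/1440 = 32/41
argmax = 4

argmax_v P(W = v | obs) = 4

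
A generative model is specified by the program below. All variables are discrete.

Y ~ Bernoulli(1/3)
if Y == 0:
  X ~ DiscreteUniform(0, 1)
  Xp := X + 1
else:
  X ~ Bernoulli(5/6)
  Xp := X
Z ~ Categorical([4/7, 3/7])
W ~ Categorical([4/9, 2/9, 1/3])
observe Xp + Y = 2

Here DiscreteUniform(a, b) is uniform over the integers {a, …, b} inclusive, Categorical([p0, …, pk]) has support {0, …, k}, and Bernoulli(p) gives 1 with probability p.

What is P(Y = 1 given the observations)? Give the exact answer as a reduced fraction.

P(Y = 1 | obs) = 5/11

Enumerate traces; 12 have nonzero weight after conditioning:
  (Y=0, X=1, Z=0, W=0) weight 16/189
  (Y=0, X=1, Z=0, W=1) weight 8/189
  (Y=0, X=1, Z=0, W=2) weight 4/63
  (Y=0, X=1, Z=1, W=0) weight 4/63
  (Y=0, X=1, Z=1, W=1) weight 2/63
  (Y=0, X=1, Z=1, W=2) weight 1/21
  (Y=1, X=1, Z=0, W=0) weight 40/567
  (Y=1, X=1, Z=0, W=1) weight 20/567
  … 4 more
Group by Y:
  weight(Y=0) = 1/3
  weight(Y=1) = 5/18
Total weight = 1/3 + 5/18 = 11/18
P(Y=0 | obs) = 1/3 / 11/18 = 6/11
P(Y=1 | obs) = 5/18 / 11/18 = 5/11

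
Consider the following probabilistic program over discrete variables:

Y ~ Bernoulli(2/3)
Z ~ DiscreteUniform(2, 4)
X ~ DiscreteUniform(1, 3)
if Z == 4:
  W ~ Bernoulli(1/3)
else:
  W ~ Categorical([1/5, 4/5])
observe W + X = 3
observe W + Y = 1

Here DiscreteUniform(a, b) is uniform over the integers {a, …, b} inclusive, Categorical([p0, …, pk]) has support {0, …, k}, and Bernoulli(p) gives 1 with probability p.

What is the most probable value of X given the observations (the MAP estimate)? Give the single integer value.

Enumerate traces; 6 have nonzero weight after conditioning:
  (Y=0, Z=2, X=2, W=1) weight 4/135
  (Y=0, Z=3, X=2, W=1) weight 4/135
  (Y=0, Z=4, X=2, W=1) weight 1/81
  (Y=1, Z=2, X=3, W=0) weight 2/135
  (Y=1, Z=3, X=3, W=0) weight 2/135
  (Y=1, Z=4, X=3, W=0) weight 4/81
Group by X:
  weight(X=2) = 29/405
  weight(X=3) = 32/405
Total weight = 29/405 + 32/405 = 61/405
P(X=2 | obs) = 29/405 / 61/405 = 29/61
P(X=3 | obs) = 32/405 / 61/405 = 32/61
argmax = 3

argmax_v P(X = v | obs) = 3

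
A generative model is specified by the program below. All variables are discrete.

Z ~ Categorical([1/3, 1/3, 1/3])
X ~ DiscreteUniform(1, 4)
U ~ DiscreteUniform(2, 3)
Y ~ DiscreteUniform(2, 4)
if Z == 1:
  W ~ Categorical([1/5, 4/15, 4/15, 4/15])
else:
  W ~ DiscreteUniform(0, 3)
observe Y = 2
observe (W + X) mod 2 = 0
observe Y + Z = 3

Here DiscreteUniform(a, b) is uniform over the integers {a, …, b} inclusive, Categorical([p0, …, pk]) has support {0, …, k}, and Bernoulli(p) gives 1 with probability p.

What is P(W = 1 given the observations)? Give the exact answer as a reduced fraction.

P(W = 1 | obs) = 4/15

Enumerate traces; 16 have nonzero weight after conditioning:
  (Z=1, X=1, U=2, Y=2, W=1) weight 1/270
  (Z=1, X=1, U=2, Y=2, W=3) weight 1/270
  (Z=1, X=1, U=3, Y=2, W=1) weight 1/270
  (Z=1, X=1, U=3, Y=2, W=3) weight 1/270
  (Z=1, X=2, U=2, Y=2, W=0) weight 1/360
  (Z=1, X=2, U=2, Y=2, W=2) weight 1/270
  (Z=1, X=2, U=3, Y=2, W=0) weight 1/360
  (Z=1, X=2, U=3, Y=2, W=2) weight 1/270
  … 8 more
Group by W:
  weight(W=0) = 1/90
  weight(W=1) = 2/135
  weight(W=2) = 2/135
  weight(W=3) = 2/135
Total weight = 1/90 + 2/135 + 2/135 + 2/135 = 1/18
P(W=0 | obs) = 1/90 / 1/18 = 1/5
P(W=1 | obs) = 2/135 / 1/18 = 4/15
P(W=2 | obs) = 2/135 / 1/18 = 4/15
P(W=3 | obs) = 2/135 / 1/18 = 4/15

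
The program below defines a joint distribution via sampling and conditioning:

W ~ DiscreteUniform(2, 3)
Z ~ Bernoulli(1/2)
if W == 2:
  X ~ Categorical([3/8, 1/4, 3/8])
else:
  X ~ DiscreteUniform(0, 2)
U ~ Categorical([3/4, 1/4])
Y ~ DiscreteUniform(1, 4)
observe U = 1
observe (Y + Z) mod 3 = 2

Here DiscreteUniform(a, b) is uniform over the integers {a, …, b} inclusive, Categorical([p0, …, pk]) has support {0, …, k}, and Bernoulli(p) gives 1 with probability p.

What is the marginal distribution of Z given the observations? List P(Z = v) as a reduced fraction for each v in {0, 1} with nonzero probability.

P(Z=0) = 1/3, P(Z=1) = 2/3

Enumerate traces; 18 have nonzero weight after conditioning:
  (W=2, Z=0, X=0, U=1, Y=2) weight 3/512
  (W=2, Z=0, X=1, U=1, Y=2) weight 1/256
  (W=2, Z=0, X=2, U=1, Y=2) weight 3/512
  (W=2, Z=1, X=0, U=1, Y=1) weight 3/512
  (W=2, Z=1, X=0, U=1, Y=4) weight 3/512
  (W=2, Z=1, X=1, U=1, Y=1) weight 1/256
  (W=2, Z=1, X=1, U=1, Y=4) weight 1/256
  (W=2, Z=1, X=2, U=1, Y=1) weight 3/512
  … 10 more
Group by Z:
  weight(Z=0) = 1/32
  weight(Z=1) = 1/16
Total weight = 1/32 + 1/16 = 3/32
P(Z=0 | obs) = 1/32 / 3/32 = 1/3
P(Z=1 | obs) = 1/16 / 3/32 = 2/3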